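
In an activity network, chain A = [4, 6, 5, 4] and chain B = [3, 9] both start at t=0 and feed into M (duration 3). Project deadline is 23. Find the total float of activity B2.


Forward pass: ES(B2) = sum of predecessors on chain B = 3
EF = ES + duration = 3 + 9 = 12
Backward pass: LF(M) = deadline = 23; LS(M) = 23 - 3 = 20
LF(B2) = LS(M) - sum(successors on chain B) = 20 - 0 = 20
LS = LF - duration = 20 - 9 = 11
Total float = LS - ES = 11 - 3 = 8

8


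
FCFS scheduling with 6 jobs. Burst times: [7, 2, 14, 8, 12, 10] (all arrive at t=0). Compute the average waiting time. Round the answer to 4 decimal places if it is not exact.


FCFS order (as given): [7, 2, 14, 8, 12, 10]
Waiting times:
  Job 1: wait = 0
  Job 2: wait = 7
  Job 3: wait = 9
  Job 4: wait = 23
  Job 5: wait = 31
  Job 6: wait = 43
Sum of waiting times = 113
Average waiting time = 113/6 = 18.8333

18.8333


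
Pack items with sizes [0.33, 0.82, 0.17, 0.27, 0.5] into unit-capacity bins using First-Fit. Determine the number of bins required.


Place items sequentially using First-Fit:
  Item 0.33 -> new Bin 1
  Item 0.82 -> new Bin 2
  Item 0.17 -> Bin 1 (now 0.5)
  Item 0.27 -> Bin 1 (now 0.77)
  Item 0.5 -> new Bin 3
Total bins used = 3

3


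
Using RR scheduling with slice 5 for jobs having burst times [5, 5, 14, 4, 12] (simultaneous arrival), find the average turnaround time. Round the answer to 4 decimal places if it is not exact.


Time quantum = 5
Execution trace:
  J1 runs 5 units, time = 5
  J2 runs 5 units, time = 10
  J3 runs 5 units, time = 15
  J4 runs 4 units, time = 19
  J5 runs 5 units, time = 24
  J3 runs 5 units, time = 29
  J5 runs 5 units, time = 34
  J3 runs 4 units, time = 38
  J5 runs 2 units, time = 40
Finish times: [5, 10, 38, 19, 40]
Average turnaround = 112/5 = 22.4

22.4


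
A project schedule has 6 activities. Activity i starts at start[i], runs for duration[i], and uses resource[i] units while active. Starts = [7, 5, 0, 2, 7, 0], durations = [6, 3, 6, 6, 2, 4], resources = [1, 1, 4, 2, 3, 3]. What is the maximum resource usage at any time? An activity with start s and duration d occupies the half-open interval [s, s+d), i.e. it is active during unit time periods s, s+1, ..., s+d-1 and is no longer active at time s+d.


Each activity i is active on [start_i, start_i + duration_i).
Compute total resource usage per time slot:
  t=0: active resources = [4, 3], total = 7
  t=1: active resources = [4, 3], total = 7
  t=2: active resources = [4, 2, 3], total = 9
  t=3: active resources = [4, 2, 3], total = 9
  t=4: active resources = [4, 2], total = 6
  t=5: active resources = [1, 4, 2], total = 7
  t=6: active resources = [1, 2], total = 3
  t=7: active resources = [1, 1, 2, 3], total = 7
  t=8: active resources = [1, 3], total = 4
  t=9: active resources = [1], total = 1
  t=10: active resources = [1], total = 1
  t=11: active resources = [1], total = 1
  t=12: active resources = [1], total = 1
Peak resource demand = 9

9


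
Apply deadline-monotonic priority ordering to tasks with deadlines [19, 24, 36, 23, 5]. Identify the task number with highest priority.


Sort tasks by relative deadline (ascending):
  Task 5: deadline = 5
  Task 1: deadline = 19
  Task 4: deadline = 23
  Task 2: deadline = 24
  Task 3: deadline = 36
Priority order (highest first): [5, 1, 4, 2, 3]
Highest priority task = 5

5


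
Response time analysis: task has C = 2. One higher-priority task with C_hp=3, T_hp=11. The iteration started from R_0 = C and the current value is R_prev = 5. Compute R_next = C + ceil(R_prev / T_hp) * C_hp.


R_next = C + ceil(R_prev / T_hp) * C_hp
ceil(5 / 11) = ceil(0.4545) = 1
Interference = 1 * 3 = 3
R_next = 2 + 3 = 5
R_next = R_prev, so the iteration has converged (response time = 5).

5


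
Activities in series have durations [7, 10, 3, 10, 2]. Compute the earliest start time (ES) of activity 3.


Activity 3 starts after activities 1 through 2 complete.
Predecessor durations: [7, 10]
ES = 7 + 10 = 17

17


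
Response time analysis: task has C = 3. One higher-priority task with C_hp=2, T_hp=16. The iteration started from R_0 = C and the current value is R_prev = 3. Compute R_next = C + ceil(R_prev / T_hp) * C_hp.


R_next = C + ceil(R_prev / T_hp) * C_hp
ceil(3 / 16) = ceil(0.1875) = 1
Interference = 1 * 2 = 2
R_next = 3 + 2 = 5

5


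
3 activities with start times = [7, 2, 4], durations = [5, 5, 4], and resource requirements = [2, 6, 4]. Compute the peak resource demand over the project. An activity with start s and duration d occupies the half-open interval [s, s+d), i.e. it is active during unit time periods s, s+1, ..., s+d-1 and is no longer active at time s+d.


Each activity i is active on [start_i, start_i + duration_i).
Compute total resource usage per time slot:
  t=0: active resources = [], total = 0
  t=1: active resources = [], total = 0
  t=2: active resources = [6], total = 6
  t=3: active resources = [6], total = 6
  t=4: active resources = [6, 4], total = 10
  t=5: active resources = [6, 4], total = 10
  t=6: active resources = [6, 4], total = 10
  t=7: active resources = [2, 4], total = 6
  t=8: active resources = [2], total = 2
  t=9: active resources = [2], total = 2
  t=10: active resources = [2], total = 2
  t=11: active resources = [2], total = 2
Peak resource demand = 10

10


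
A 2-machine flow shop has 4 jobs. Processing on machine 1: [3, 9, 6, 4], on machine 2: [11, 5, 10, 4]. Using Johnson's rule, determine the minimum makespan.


Apply Johnson's rule:
  Group 1 (a <= b): [(1, 3, 11), (4, 4, 4), (3, 6, 10)]
  Group 2 (a > b): [(2, 9, 5)]
Optimal job order: [1, 4, 3, 2]
Schedule:
  Job 1: M1 done at 3, M2 done at 14
  Job 4: M1 done at 7, M2 done at 18
  Job 3: M1 done at 13, M2 done at 28
  Job 2: M1 done at 22, M2 done at 33
Makespan = 33

33


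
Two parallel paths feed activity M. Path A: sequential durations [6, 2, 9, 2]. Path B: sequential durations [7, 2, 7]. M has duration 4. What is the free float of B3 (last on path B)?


ES(B3) = sum of predecessors on chain B = 9
EF(B3) = ES + duration = 9 + 7 = 16
Successor of B3 is M. ES(M) = max(sum(A), sum(B)) = max(19, 16) = 19
Free float = ES(successor) - EF(current) = 19 - 16 = 3

3


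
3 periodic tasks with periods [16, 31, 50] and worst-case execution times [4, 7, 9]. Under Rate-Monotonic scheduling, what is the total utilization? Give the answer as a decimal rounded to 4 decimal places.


Compute individual utilizations (exact fractions):
  Task 1: C/T = 4/16 = 1/4 (approx. 0.25)
  Task 2: C/T = 7/31 (approx. 0.2258)
  Task 3: C/T = 9/50 (approx. 0.18)
Total utilization U = 1/4 + 7/31 + 9/50 = 2033/3100
Rounded to 4 decimal places: U = 0.6558
RM (Liu & Layland) bound for 3 tasks = 0.779763; compare with U = 2033/3100 (approx. 0.655806)
U <= bound, so schedulable by RM sufficient condition.

0.6558


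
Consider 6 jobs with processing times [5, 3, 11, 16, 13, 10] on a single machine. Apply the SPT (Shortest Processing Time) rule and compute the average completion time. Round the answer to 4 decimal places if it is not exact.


Sort jobs by processing time (SPT order): [3, 5, 10, 11, 13, 16]
Compute completion times sequentially:
  Job 1: processing = 3, completes at 3
  Job 2: processing = 5, completes at 8
  Job 3: processing = 10, completes at 18
  Job 4: processing = 11, completes at 29
  Job 5: processing = 13, completes at 42
  Job 6: processing = 16, completes at 58
Sum of completion times = 158
Average completion time = 158/6 = 26.3333

26.3333


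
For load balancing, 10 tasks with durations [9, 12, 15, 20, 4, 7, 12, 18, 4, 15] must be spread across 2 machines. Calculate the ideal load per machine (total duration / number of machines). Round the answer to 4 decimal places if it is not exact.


Total processing time = 9 + 12 + 15 + 20 + 4 + 7 + 12 + 18 + 4 + 15 = 116
Number of machines = 2
Ideal balanced load = 116 / 2 = 58.0

58.0


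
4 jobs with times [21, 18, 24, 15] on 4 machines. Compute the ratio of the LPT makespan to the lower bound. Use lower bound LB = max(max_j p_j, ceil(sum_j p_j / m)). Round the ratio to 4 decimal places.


LPT order: [24, 21, 18, 15]
Machine loads after assignment: [24, 21, 18, 15]
LPT makespan = 24
Lower bound = max(max_job, ceil(total/4)) = max(24, 20) = 24
Ratio = 24 / 24 = 1.0

1.0


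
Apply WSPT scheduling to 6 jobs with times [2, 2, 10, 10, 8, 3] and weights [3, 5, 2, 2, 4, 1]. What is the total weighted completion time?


Compute p/w ratios and sort ascending (WSPT): [(2, 5), (2, 3), (8, 4), (3, 1), (10, 2), (10, 2)]
Compute weighted completion times:
  Job (p=2,w=5): C=2, w*C=5*2=10
  Job (p=2,w=3): C=4, w*C=3*4=12
  Job (p=8,w=4): C=12, w*C=4*12=48
  Job (p=3,w=1): C=15, w*C=1*15=15
  Job (p=10,w=2): C=25, w*C=2*25=50
  Job (p=10,w=2): C=35, w*C=2*35=70
Total weighted completion time = 205

205


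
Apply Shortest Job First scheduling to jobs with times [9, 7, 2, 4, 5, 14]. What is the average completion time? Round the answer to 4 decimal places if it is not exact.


SJF order (ascending): [2, 4, 5, 7, 9, 14]
Completion times:
  Job 1: burst=2, C=2
  Job 2: burst=4, C=6
  Job 3: burst=5, C=11
  Job 4: burst=7, C=18
  Job 5: burst=9, C=27
  Job 6: burst=14, C=41
Average completion = 105/6 = 17.5

17.5


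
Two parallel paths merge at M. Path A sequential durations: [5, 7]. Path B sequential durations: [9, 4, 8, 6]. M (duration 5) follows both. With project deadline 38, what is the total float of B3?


Forward pass: ES(B3) = sum of predecessors on chain B = 13
EF = ES + duration = 13 + 8 = 21
Backward pass: LF(M) = deadline = 38; LS(M) = 38 - 5 = 33
LF(B3) = LS(M) - sum(successors on chain B) = 33 - 6 = 27
LS = LF - duration = 27 - 8 = 19
Total float = LS - ES = 19 - 13 = 6

6


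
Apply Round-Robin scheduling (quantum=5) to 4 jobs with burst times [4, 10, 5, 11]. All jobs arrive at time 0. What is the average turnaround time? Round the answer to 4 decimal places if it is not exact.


Time quantum = 5
Execution trace:
  J1 runs 4 units, time = 4
  J2 runs 5 units, time = 9
  J3 runs 5 units, time = 14
  J4 runs 5 units, time = 19
  J2 runs 5 units, time = 24
  J4 runs 5 units, time = 29
  J4 runs 1 units, time = 30
Finish times: [4, 24, 14, 30]
Average turnaround = 72/4 = 18.0

18.0


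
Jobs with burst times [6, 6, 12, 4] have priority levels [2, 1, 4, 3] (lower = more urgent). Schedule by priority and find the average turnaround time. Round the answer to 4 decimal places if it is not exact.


Sort by priority (ascending = highest first):
Order: [(1, 6), (2, 6), (3, 4), (4, 12)]
Completion times:
  Priority 1, burst=6, C=6
  Priority 2, burst=6, C=12
  Priority 3, burst=4, C=16
  Priority 4, burst=12, C=28
Average turnaround = 62/4 = 15.5

15.5


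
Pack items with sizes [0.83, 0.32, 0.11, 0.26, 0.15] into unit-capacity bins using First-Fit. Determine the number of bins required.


Place items sequentially using First-Fit:
  Item 0.83 -> new Bin 1
  Item 0.32 -> new Bin 2
  Item 0.11 -> Bin 1 (now 0.94)
  Item 0.26 -> Bin 2 (now 0.58)
  Item 0.15 -> Bin 2 (now 0.73)
Total bins used = 2

2


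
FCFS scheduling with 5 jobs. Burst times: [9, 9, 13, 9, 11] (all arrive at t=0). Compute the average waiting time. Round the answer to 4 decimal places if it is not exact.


FCFS order (as given): [9, 9, 13, 9, 11]
Waiting times:
  Job 1: wait = 0
  Job 2: wait = 9
  Job 3: wait = 18
  Job 4: wait = 31
  Job 5: wait = 40
Sum of waiting times = 98
Average waiting time = 98/5 = 19.6

19.6


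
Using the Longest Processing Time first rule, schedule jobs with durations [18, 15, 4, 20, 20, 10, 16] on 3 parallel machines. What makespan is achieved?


Sort jobs in decreasing order (LPT): [20, 20, 18, 16, 15, 10, 4]
Assign each job to the least loaded machine:
  Machine 1: jobs [20, 15], load = 35
  Machine 2: jobs [20, 10, 4], load = 34
  Machine 3: jobs [18, 16], load = 34
Makespan = max load = 35

35


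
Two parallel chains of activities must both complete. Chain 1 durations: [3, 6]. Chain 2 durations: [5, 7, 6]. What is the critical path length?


Path A total = 3 + 6 = 9
Path B total = 5 + 7 + 6 = 18
Critical path = longest path = max(9, 18) = 18

18


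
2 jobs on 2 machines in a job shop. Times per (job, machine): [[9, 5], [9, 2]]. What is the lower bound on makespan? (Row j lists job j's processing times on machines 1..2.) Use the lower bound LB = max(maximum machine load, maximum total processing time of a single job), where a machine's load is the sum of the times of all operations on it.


Machine loads:
  Machine 1: 9 + 9 = 18
  Machine 2: 5 + 2 = 7
Max machine load = 18
Job totals:
  Job 1: 14
  Job 2: 11
Max job total = 14
Lower bound = max(18, 14) = 18

18


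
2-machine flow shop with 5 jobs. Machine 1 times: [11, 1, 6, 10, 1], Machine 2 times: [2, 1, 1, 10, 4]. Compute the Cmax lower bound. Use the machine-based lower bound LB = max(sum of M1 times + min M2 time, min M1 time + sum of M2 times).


LB1 = sum(M1 times) + min(M2 times) = 29 + 1 = 30
LB2 = min(M1 times) + sum(M2 times) = 1 + 18 = 19
Lower bound = max(LB1, LB2) = max(30, 19) = 30

30


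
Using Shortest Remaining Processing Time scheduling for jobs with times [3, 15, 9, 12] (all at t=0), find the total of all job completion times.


Since all jobs arrive at t=0, SRPT equals SPT ordering.
SPT order: [3, 9, 12, 15]
Completion times:
  Job 1: p=3, C=3
  Job 2: p=9, C=12
  Job 3: p=12, C=24
  Job 4: p=15, C=39
Total completion time = 3 + 12 + 24 + 39 = 78

78


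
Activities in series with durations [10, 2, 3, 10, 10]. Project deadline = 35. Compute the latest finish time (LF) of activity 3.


LF(activity 3) = deadline - sum of successor durations
Successors: activities 4 through 5 with durations [10, 10]
Sum of successor durations = 20
LF = 35 - 20 = 15

15


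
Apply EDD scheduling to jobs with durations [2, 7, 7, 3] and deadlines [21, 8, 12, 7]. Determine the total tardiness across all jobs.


Sort by due date (EDD order): [(3, 7), (7, 8), (7, 12), (2, 21)]
Compute completion times and tardiness:
  Job 1: p=3, d=7, C=3, tardiness=max(0,3-7)=0
  Job 2: p=7, d=8, C=10, tardiness=max(0,10-8)=2
  Job 3: p=7, d=12, C=17, tardiness=max(0,17-12)=5
  Job 4: p=2, d=21, C=19, tardiness=max(0,19-21)=0
Total tardiness = 7

7


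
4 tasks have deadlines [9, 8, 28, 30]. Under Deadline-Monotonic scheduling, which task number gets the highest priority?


Sort tasks by relative deadline (ascending):
  Task 2: deadline = 8
  Task 1: deadline = 9
  Task 3: deadline = 28
  Task 4: deadline = 30
Priority order (highest first): [2, 1, 3, 4]
Highest priority task = 2

2


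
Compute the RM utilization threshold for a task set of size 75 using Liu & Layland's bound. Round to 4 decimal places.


Compute 2^(1/75) = 1.0092848012
Subtract 1: 1.0092848012 - 1 = 0.0092848012
Multiply by n: 75 * 0.0092848012 = 0.6963600900
Round to 4 dp: 0.6964

0.6964


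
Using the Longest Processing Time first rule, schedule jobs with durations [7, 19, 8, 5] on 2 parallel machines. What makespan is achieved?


Sort jobs in decreasing order (LPT): [19, 8, 7, 5]
Assign each job to the least loaded machine:
  Machine 1: jobs [19], load = 19
  Machine 2: jobs [8, 7, 5], load = 20
Makespan = max load = 20

20


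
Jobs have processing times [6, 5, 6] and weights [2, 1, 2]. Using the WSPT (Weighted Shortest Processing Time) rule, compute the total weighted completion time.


Compute p/w ratios and sort ascending (WSPT): [(6, 2), (6, 2), (5, 1)]
Compute weighted completion times:
  Job (p=6,w=2): C=6, w*C=2*6=12
  Job (p=6,w=2): C=12, w*C=2*12=24
  Job (p=5,w=1): C=17, w*C=1*17=17
Total weighted completion time = 53

53


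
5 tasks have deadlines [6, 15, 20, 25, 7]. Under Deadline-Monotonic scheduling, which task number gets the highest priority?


Sort tasks by relative deadline (ascending):
  Task 1: deadline = 6
  Task 5: deadline = 7
  Task 2: deadline = 15
  Task 3: deadline = 20
  Task 4: deadline = 25
Priority order (highest first): [1, 5, 2, 3, 4]
Highest priority task = 1

1


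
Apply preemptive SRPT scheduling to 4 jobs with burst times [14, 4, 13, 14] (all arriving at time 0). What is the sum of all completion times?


Since all jobs arrive at t=0, SRPT equals SPT ordering.
SPT order: [4, 13, 14, 14]
Completion times:
  Job 1: p=4, C=4
  Job 2: p=13, C=17
  Job 3: p=14, C=31
  Job 4: p=14, C=45
Total completion time = 4 + 17 + 31 + 45 = 97

97


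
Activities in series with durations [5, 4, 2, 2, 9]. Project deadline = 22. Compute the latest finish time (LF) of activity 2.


LF(activity 2) = deadline - sum of successor durations
Successors: activities 3 through 5 with durations [2, 2, 9]
Sum of successor durations = 13
LF = 22 - 13 = 9

9


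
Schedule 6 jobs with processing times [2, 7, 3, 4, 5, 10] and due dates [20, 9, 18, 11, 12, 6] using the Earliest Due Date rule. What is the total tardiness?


Sort by due date (EDD order): [(10, 6), (7, 9), (4, 11), (5, 12), (3, 18), (2, 20)]
Compute completion times and tardiness:
  Job 1: p=10, d=6, C=10, tardiness=max(0,10-6)=4
  Job 2: p=7, d=9, C=17, tardiness=max(0,17-9)=8
  Job 3: p=4, d=11, C=21, tardiness=max(0,21-11)=10
  Job 4: p=5, d=12, C=26, tardiness=max(0,26-12)=14
  Job 5: p=3, d=18, C=29, tardiness=max(0,29-18)=11
  Job 6: p=2, d=20, C=31, tardiness=max(0,31-20)=11
Total tardiness = 58

58


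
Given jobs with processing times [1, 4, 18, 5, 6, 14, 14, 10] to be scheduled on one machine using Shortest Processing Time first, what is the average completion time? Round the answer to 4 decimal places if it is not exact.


Sort jobs by processing time (SPT order): [1, 4, 5, 6, 10, 14, 14, 18]
Compute completion times sequentially:
  Job 1: processing = 1, completes at 1
  Job 2: processing = 4, completes at 5
  Job 3: processing = 5, completes at 10
  Job 4: processing = 6, completes at 16
  Job 5: processing = 10, completes at 26
  Job 6: processing = 14, completes at 40
  Job 7: processing = 14, completes at 54
  Job 8: processing = 18, completes at 72
Sum of completion times = 224
Average completion time = 224/8 = 28.0

28.0


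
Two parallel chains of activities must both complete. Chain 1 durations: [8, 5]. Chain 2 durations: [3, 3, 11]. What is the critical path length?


Path A total = 8 + 5 = 13
Path B total = 3 + 3 + 11 = 17
Critical path = longest path = max(13, 17) = 17

17


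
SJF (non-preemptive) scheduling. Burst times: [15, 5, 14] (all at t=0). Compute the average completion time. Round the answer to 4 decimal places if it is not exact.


SJF order (ascending): [5, 14, 15]
Completion times:
  Job 1: burst=5, C=5
  Job 2: burst=14, C=19
  Job 3: burst=15, C=34
Average completion = 58/3 = 19.3333

19.3333


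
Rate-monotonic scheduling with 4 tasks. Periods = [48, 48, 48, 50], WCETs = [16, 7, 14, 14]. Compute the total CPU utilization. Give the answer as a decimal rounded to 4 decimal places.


Compute individual utilizations (exact fractions):
  Task 1: C/T = 16/48 = 1/3 (approx. 0.3333)
  Task 2: C/T = 7/48 (approx. 0.1458)
  Task 3: C/T = 14/48 = 7/24 (approx. 0.2917)
  Task 4: C/T = 14/50 = 7/25 (approx. 0.28)
Total utilization U = 1/3 + 7/48 + 7/24 + 7/25 = 1261/1200
Rounded to 4 decimal places: U = 1.0508
RM (Liu & Layland) bound for 4 tasks = 0.756828; compare with U = 1261/1200 (approx. 1.050833)
U > 1, so the task set is not schedulable (processor overloaded).

1.0508


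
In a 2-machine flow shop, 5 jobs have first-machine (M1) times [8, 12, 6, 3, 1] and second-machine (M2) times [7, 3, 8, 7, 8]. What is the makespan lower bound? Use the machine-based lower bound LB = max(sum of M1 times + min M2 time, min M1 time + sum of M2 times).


LB1 = sum(M1 times) + min(M2 times) = 30 + 3 = 33
LB2 = min(M1 times) + sum(M2 times) = 1 + 33 = 34
Lower bound = max(LB1, LB2) = max(33, 34) = 34

34


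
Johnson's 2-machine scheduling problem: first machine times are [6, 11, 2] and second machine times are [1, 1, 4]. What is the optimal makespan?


Apply Johnson's rule:
  Group 1 (a <= b): [(3, 2, 4)]
  Group 2 (a > b): [(1, 6, 1), (2, 11, 1)]
Optimal job order: [3, 1, 2]
Schedule:
  Job 3: M1 done at 2, M2 done at 6
  Job 1: M1 done at 8, M2 done at 9
  Job 2: M1 done at 19, M2 done at 20
Makespan = 20

20


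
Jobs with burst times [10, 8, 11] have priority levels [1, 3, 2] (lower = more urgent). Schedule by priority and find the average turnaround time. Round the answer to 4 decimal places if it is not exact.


Sort by priority (ascending = highest first):
Order: [(1, 10), (2, 11), (3, 8)]
Completion times:
  Priority 1, burst=10, C=10
  Priority 2, burst=11, C=21
  Priority 3, burst=8, C=29
Average turnaround = 60/3 = 20.0

20.0


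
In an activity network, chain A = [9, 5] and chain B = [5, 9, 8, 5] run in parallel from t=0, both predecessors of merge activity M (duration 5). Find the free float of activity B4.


ES(B4) = sum of predecessors on chain B = 22
EF(B4) = ES + duration = 22 + 5 = 27
Successor of B4 is M. ES(M) = max(sum(A), sum(B)) = max(14, 27) = 27
Free float = ES(successor) - EF(current) = 27 - 27 = 0

0


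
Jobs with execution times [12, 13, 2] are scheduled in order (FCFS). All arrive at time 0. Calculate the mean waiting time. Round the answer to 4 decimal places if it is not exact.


FCFS order (as given): [12, 13, 2]
Waiting times:
  Job 1: wait = 0
  Job 2: wait = 12
  Job 3: wait = 25
Sum of waiting times = 37
Average waiting time = 37/3 = 12.3333

12.3333


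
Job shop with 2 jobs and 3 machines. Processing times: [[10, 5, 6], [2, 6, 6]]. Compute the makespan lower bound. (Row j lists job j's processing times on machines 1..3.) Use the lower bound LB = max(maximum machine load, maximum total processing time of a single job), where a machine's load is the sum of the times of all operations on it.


Machine loads:
  Machine 1: 10 + 2 = 12
  Machine 2: 5 + 6 = 11
  Machine 3: 6 + 6 = 12
Max machine load = 12
Job totals:
  Job 1: 21
  Job 2: 14
Max job total = 21
Lower bound = max(12, 21) = 21

21


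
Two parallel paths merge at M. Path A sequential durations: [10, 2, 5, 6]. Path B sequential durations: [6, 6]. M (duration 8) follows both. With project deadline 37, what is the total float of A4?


Forward pass: ES(A4) = sum of predecessors on chain A = 17
EF = ES + duration = 17 + 6 = 23
Backward pass: LF(M) = deadline = 37; LS(M) = 37 - 8 = 29
LF(A4) = LS(M) - sum(successors on chain A) = 29 - 0 = 29
LS = LF - duration = 29 - 6 = 23
Total float = LS - ES = 23 - 17 = 6

6


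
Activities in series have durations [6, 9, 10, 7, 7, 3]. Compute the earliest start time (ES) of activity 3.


Activity 3 starts after activities 1 through 2 complete.
Predecessor durations: [6, 9]
ES = 6 + 9 = 15

15


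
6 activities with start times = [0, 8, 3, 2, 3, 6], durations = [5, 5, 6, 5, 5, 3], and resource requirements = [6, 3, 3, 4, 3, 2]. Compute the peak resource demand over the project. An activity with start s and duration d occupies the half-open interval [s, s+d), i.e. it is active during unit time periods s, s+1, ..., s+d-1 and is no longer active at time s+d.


Each activity i is active on [start_i, start_i + duration_i).
Compute total resource usage per time slot:
  t=0: active resources = [6], total = 6
  t=1: active resources = [6], total = 6
  t=2: active resources = [6, 4], total = 10
  t=3: active resources = [6, 3, 4, 3], total = 16
  t=4: active resources = [6, 3, 4, 3], total = 16
  t=5: active resources = [3, 4, 3], total = 10
  t=6: active resources = [3, 4, 3, 2], total = 12
  t=7: active resources = [3, 3, 2], total = 8
  t=8: active resources = [3, 3, 2], total = 8
  t=9: active resources = [3], total = 3
  t=10: active resources = [3], total = 3
  t=11: active resources = [3], total = 3
  t=12: active resources = [3], total = 3
Peak resource demand = 16

16


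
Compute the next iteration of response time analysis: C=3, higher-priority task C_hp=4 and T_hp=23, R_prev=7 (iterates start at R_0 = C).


R_next = C + ceil(R_prev / T_hp) * C_hp
ceil(7 / 23) = ceil(0.3043) = 1
Interference = 1 * 4 = 4
R_next = 3 + 4 = 7
R_next = R_prev, so the iteration has converged (response time = 7).

7


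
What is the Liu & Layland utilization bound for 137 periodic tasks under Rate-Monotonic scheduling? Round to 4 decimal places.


Compute 2^(1/137) = 1.0050722892
Subtract 1: 1.0050722892 - 1 = 0.0050722892
Multiply by n: 137 * 0.0050722892 = 0.6949036204
Round to 4 dp: 0.6949

0.6949


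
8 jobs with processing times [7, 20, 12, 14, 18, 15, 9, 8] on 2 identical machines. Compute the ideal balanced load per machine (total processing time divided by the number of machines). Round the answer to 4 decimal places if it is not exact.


Total processing time = 7 + 20 + 12 + 14 + 18 + 15 + 9 + 8 = 103
Number of machines = 2
Ideal balanced load = 103 / 2 = 51.5

51.5


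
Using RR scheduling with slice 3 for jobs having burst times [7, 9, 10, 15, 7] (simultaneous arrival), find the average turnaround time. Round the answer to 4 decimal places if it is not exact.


Time quantum = 3
Execution trace:
  J1 runs 3 units, time = 3
  J2 runs 3 units, time = 6
  J3 runs 3 units, time = 9
  J4 runs 3 units, time = 12
  J5 runs 3 units, time = 15
  J1 runs 3 units, time = 18
  J2 runs 3 units, time = 21
  J3 runs 3 units, time = 24
  J4 runs 3 units, time = 27
  J5 runs 3 units, time = 30
  J1 runs 1 units, time = 31
  J2 runs 3 units, time = 34
  J3 runs 3 units, time = 37
  J4 runs 3 units, time = 40
  J5 runs 1 units, time = 41
  J3 runs 1 units, time = 42
  J4 runs 3 units, time = 45
  J4 runs 3 units, time = 48
Finish times: [31, 34, 42, 48, 41]
Average turnaround = 196/5 = 39.2

39.2


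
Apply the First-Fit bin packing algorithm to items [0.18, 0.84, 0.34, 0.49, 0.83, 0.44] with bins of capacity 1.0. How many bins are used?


Place items sequentially using First-Fit:
  Item 0.18 -> new Bin 1
  Item 0.84 -> new Bin 2
  Item 0.34 -> Bin 1 (now 0.52)
  Item 0.49 -> new Bin 3
  Item 0.83 -> new Bin 4
  Item 0.44 -> Bin 1 (now 0.96)
Total bins used = 4

4


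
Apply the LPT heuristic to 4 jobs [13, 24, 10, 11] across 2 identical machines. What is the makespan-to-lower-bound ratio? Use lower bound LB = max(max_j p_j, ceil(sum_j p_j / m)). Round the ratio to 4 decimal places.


LPT order: [24, 13, 11, 10]
Machine loads after assignment: [34, 24]
LPT makespan = 34
Lower bound = max(max_job, ceil(total/2)) = max(24, 29) = 29
Ratio = 34 / 29 = 1.1724

1.1724


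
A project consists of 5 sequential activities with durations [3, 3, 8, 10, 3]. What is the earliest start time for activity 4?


Activity 4 starts after activities 1 through 3 complete.
Predecessor durations: [3, 3, 8]
ES = 3 + 3 + 8 = 14

14


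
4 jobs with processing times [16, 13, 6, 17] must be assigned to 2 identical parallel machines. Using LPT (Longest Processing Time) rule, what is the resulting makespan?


Sort jobs in decreasing order (LPT): [17, 16, 13, 6]
Assign each job to the least loaded machine:
  Machine 1: jobs [17, 6], load = 23
  Machine 2: jobs [16, 13], load = 29
Makespan = max load = 29

29


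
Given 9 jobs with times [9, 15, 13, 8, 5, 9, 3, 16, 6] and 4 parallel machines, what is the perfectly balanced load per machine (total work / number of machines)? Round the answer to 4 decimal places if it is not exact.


Total processing time = 9 + 15 + 13 + 8 + 5 + 9 + 3 + 16 + 6 = 84
Number of machines = 4
Ideal balanced load = 84 / 4 = 21.0

21.0


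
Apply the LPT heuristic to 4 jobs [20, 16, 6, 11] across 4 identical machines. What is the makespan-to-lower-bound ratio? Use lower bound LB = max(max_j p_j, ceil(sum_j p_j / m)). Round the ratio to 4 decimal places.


LPT order: [20, 16, 11, 6]
Machine loads after assignment: [20, 16, 11, 6]
LPT makespan = 20
Lower bound = max(max_job, ceil(total/4)) = max(20, 14) = 20
Ratio = 20 / 20 = 1.0

1.0


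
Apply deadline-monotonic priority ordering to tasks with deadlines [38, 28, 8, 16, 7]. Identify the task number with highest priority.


Sort tasks by relative deadline (ascending):
  Task 5: deadline = 7
  Task 3: deadline = 8
  Task 4: deadline = 16
  Task 2: deadline = 28
  Task 1: deadline = 38
Priority order (highest first): [5, 3, 4, 2, 1]
Highest priority task = 5

5


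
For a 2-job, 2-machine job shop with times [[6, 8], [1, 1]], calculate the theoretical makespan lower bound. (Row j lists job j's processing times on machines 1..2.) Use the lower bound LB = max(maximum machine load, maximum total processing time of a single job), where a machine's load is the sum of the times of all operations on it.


Machine loads:
  Machine 1: 6 + 1 = 7
  Machine 2: 8 + 1 = 9
Max machine load = 9
Job totals:
  Job 1: 14
  Job 2: 2
Max job total = 14
Lower bound = max(9, 14) = 14

14


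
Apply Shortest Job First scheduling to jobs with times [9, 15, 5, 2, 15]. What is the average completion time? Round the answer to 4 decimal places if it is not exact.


SJF order (ascending): [2, 5, 9, 15, 15]
Completion times:
  Job 1: burst=2, C=2
  Job 2: burst=5, C=7
  Job 3: burst=9, C=16
  Job 4: burst=15, C=31
  Job 5: burst=15, C=46
Average completion = 102/5 = 20.4

20.4


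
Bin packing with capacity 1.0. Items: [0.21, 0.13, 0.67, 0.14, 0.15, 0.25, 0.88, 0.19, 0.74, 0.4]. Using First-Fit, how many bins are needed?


Place items sequentially using First-Fit:
  Item 0.21 -> new Bin 1
  Item 0.13 -> Bin 1 (now 0.34)
  Item 0.67 -> new Bin 2
  Item 0.14 -> Bin 1 (now 0.48)
  Item 0.15 -> Bin 1 (now 0.63)
  Item 0.25 -> Bin 1 (now 0.88)
  Item 0.88 -> new Bin 3
  Item 0.19 -> Bin 2 (now 0.86)
  Item 0.74 -> new Bin 4
  Item 0.4 -> new Bin 5
Total bins used = 5

5


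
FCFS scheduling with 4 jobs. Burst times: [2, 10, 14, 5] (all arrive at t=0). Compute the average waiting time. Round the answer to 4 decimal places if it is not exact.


FCFS order (as given): [2, 10, 14, 5]
Waiting times:
  Job 1: wait = 0
  Job 2: wait = 2
  Job 3: wait = 12
  Job 4: wait = 26
Sum of waiting times = 40
Average waiting time = 40/4 = 10.0

10.0


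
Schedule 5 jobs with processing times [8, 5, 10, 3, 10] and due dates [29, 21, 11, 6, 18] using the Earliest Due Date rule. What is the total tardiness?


Sort by due date (EDD order): [(3, 6), (10, 11), (10, 18), (5, 21), (8, 29)]
Compute completion times and tardiness:
  Job 1: p=3, d=6, C=3, tardiness=max(0,3-6)=0
  Job 2: p=10, d=11, C=13, tardiness=max(0,13-11)=2
  Job 3: p=10, d=18, C=23, tardiness=max(0,23-18)=5
  Job 4: p=5, d=21, C=28, tardiness=max(0,28-21)=7
  Job 5: p=8, d=29, C=36, tardiness=max(0,36-29)=7
Total tardiness = 21

21


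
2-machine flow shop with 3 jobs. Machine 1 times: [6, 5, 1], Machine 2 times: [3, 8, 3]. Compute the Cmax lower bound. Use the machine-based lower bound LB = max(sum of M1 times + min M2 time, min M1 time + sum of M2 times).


LB1 = sum(M1 times) + min(M2 times) = 12 + 3 = 15
LB2 = min(M1 times) + sum(M2 times) = 1 + 14 = 15
Lower bound = max(LB1, LB2) = max(15, 15) = 15

15


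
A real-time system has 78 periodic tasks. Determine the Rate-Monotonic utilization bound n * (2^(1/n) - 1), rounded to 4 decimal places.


Compute 2^(1/78) = 1.0089261045
Subtract 1: 1.0089261045 - 1 = 0.0089261045
Multiply by n: 78 * 0.0089261045 = 0.6962361510
Round to 4 dp: 0.6962

0.6962


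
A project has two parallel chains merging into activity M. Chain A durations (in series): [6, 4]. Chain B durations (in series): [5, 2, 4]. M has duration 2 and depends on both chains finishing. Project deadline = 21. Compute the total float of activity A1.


Forward pass: ES(A1) = sum of predecessors on chain A = 0
EF = ES + duration = 0 + 6 = 6
Backward pass: LF(M) = deadline = 21; LS(M) = 21 - 2 = 19
LF(A1) = LS(M) - sum(successors on chain A) = 19 - 4 = 15
LS = LF - duration = 15 - 6 = 9
Total float = LS - ES = 9 - 0 = 9

9


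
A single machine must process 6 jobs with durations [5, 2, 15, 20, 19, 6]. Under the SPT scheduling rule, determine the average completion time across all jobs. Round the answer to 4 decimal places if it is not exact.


Sort jobs by processing time (SPT order): [2, 5, 6, 15, 19, 20]
Compute completion times sequentially:
  Job 1: processing = 2, completes at 2
  Job 2: processing = 5, completes at 7
  Job 3: processing = 6, completes at 13
  Job 4: processing = 15, completes at 28
  Job 5: processing = 19, completes at 47
  Job 6: processing = 20, completes at 67
Sum of completion times = 164
Average completion time = 164/6 = 27.3333

27.3333


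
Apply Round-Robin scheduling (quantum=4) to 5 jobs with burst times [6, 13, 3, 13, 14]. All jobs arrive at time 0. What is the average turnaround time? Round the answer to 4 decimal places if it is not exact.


Time quantum = 4
Execution trace:
  J1 runs 4 units, time = 4
  J2 runs 4 units, time = 8
  J3 runs 3 units, time = 11
  J4 runs 4 units, time = 15
  J5 runs 4 units, time = 19
  J1 runs 2 units, time = 21
  J2 runs 4 units, time = 25
  J4 runs 4 units, time = 29
  J5 runs 4 units, time = 33
  J2 runs 4 units, time = 37
  J4 runs 4 units, time = 41
  J5 runs 4 units, time = 45
  J2 runs 1 units, time = 46
  J4 runs 1 units, time = 47
  J5 runs 2 units, time = 49
Finish times: [21, 46, 11, 47, 49]
Average turnaround = 174/5 = 34.8

34.8


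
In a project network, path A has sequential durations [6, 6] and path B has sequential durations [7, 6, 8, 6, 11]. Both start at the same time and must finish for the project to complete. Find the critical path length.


Path A total = 6 + 6 = 12
Path B total = 7 + 6 + 8 + 6 + 11 = 38
Critical path = longest path = max(12, 38) = 38

38


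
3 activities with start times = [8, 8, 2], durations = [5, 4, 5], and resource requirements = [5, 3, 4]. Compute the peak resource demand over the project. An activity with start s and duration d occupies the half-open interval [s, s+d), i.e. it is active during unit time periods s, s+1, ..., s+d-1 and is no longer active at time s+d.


Each activity i is active on [start_i, start_i + duration_i).
Compute total resource usage per time slot:
  t=0: active resources = [], total = 0
  t=1: active resources = [], total = 0
  t=2: active resources = [4], total = 4
  t=3: active resources = [4], total = 4
  t=4: active resources = [4], total = 4
  t=5: active resources = [4], total = 4
  t=6: active resources = [4], total = 4
  t=7: active resources = [], total = 0
  t=8: active resources = [5, 3], total = 8
  t=9: active resources = [5, 3], total = 8
  t=10: active resources = [5, 3], total = 8
  t=11: active resources = [5, 3], total = 8
  t=12: active resources = [5], total = 5
Peak resource demand = 8

8


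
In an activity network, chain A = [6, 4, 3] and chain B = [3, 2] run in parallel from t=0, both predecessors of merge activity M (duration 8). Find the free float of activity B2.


ES(B2) = sum of predecessors on chain B = 3
EF(B2) = ES + duration = 3 + 2 = 5
Successor of B2 is M. ES(M) = max(sum(A), sum(B)) = max(13, 5) = 13
Free float = ES(successor) - EF(current) = 13 - 5 = 8

8


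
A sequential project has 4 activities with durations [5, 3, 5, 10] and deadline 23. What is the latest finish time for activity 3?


LF(activity 3) = deadline - sum of successor durations
Successors: activities 4 through 4 with durations [10]
Sum of successor durations = 10
LF = 23 - 10 = 13

13


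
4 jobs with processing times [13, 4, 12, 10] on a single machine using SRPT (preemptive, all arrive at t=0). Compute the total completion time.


Since all jobs arrive at t=0, SRPT equals SPT ordering.
SPT order: [4, 10, 12, 13]
Completion times:
  Job 1: p=4, C=4
  Job 2: p=10, C=14
  Job 3: p=12, C=26
  Job 4: p=13, C=39
Total completion time = 4 + 14 + 26 + 39 = 83

83


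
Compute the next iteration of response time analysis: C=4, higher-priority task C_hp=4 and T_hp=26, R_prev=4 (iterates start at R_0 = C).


R_next = C + ceil(R_prev / T_hp) * C_hp
ceil(4 / 26) = ceil(0.1538) = 1
Interference = 1 * 4 = 4
R_next = 4 + 4 = 8

8


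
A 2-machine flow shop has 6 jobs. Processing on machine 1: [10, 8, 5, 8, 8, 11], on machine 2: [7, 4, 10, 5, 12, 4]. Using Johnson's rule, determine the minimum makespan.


Apply Johnson's rule:
  Group 1 (a <= b): [(3, 5, 10), (5, 8, 12)]
  Group 2 (a > b): [(1, 10, 7), (4, 8, 5), (2, 8, 4), (6, 11, 4)]
Optimal job order: [3, 5, 1, 4, 2, 6]
Schedule:
  Job 3: M1 done at 5, M2 done at 15
  Job 5: M1 done at 13, M2 done at 27
  Job 1: M1 done at 23, M2 done at 34
  Job 4: M1 done at 31, M2 done at 39
  Job 2: M1 done at 39, M2 done at 43
  Job 6: M1 done at 50, M2 done at 54
Makespan = 54

54


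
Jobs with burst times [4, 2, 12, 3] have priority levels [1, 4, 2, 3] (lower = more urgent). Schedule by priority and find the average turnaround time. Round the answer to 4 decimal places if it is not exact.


Sort by priority (ascending = highest first):
Order: [(1, 4), (2, 12), (3, 3), (4, 2)]
Completion times:
  Priority 1, burst=4, C=4
  Priority 2, burst=12, C=16
  Priority 3, burst=3, C=19
  Priority 4, burst=2, C=21
Average turnaround = 60/4 = 15.0

15.0


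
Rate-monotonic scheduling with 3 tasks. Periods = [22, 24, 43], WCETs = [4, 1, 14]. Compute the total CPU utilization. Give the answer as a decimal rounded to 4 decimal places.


Compute individual utilizations (exact fractions):
  Task 1: C/T = 4/22 = 2/11 (approx. 0.1818)
  Task 2: C/T = 1/24 (approx. 0.0417)
  Task 3: C/T = 14/43 (approx. 0.3256)
Total utilization U = 2/11 + 1/24 + 14/43 = 6233/11352
Rounded to 4 decimal places: U = 0.5491
RM (Liu & Layland) bound for 3 tasks = 0.779763; compare with U = 6233/11352 (approx. 0.549066)
U <= bound, so schedulable by RM sufficient condition.

0.5491


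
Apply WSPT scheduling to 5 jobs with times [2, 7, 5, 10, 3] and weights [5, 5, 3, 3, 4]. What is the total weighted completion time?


Compute p/w ratios and sort ascending (WSPT): [(2, 5), (3, 4), (7, 5), (5, 3), (10, 3)]
Compute weighted completion times:
  Job (p=2,w=5): C=2, w*C=5*2=10
  Job (p=3,w=4): C=5, w*C=4*5=20
  Job (p=7,w=5): C=12, w*C=5*12=60
  Job (p=5,w=3): C=17, w*C=3*17=51
  Job (p=10,w=3): C=27, w*C=3*27=81
Total weighted completion time = 222

222


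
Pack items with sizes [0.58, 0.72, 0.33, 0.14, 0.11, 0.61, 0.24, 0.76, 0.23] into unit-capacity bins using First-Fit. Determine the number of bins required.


Place items sequentially using First-Fit:
  Item 0.58 -> new Bin 1
  Item 0.72 -> new Bin 2
  Item 0.33 -> Bin 1 (now 0.91)
  Item 0.14 -> Bin 2 (now 0.86)
  Item 0.11 -> Bin 2 (now 0.97)
  Item 0.61 -> new Bin 3
  Item 0.24 -> Bin 3 (now 0.85)
  Item 0.76 -> new Bin 4
  Item 0.23 -> Bin 4 (now 0.99)
Total bins used = 4

4


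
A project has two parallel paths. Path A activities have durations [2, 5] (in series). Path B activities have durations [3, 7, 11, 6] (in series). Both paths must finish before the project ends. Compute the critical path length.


Path A total = 2 + 5 = 7
Path B total = 3 + 7 + 11 + 6 = 27
Critical path = longest path = max(7, 27) = 27

27


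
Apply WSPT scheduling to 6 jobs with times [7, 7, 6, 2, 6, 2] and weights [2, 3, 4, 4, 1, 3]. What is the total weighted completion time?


Compute p/w ratios and sort ascending (WSPT): [(2, 4), (2, 3), (6, 4), (7, 3), (7, 2), (6, 1)]
Compute weighted completion times:
  Job (p=2,w=4): C=2, w*C=4*2=8
  Job (p=2,w=3): C=4, w*C=3*4=12
  Job (p=6,w=4): C=10, w*C=4*10=40
  Job (p=7,w=3): C=17, w*C=3*17=51
  Job (p=7,w=2): C=24, w*C=2*24=48
  Job (p=6,w=1): C=30, w*C=1*30=30
Total weighted completion time = 189

189


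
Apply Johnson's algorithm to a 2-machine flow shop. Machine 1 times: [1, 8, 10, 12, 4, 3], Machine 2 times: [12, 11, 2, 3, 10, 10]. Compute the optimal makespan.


Apply Johnson's rule:
  Group 1 (a <= b): [(1, 1, 12), (6, 3, 10), (5, 4, 10), (2, 8, 11)]
  Group 2 (a > b): [(4, 12, 3), (3, 10, 2)]
Optimal job order: [1, 6, 5, 2, 4, 3]
Schedule:
  Job 1: M1 done at 1, M2 done at 13
  Job 6: M1 done at 4, M2 done at 23
  Job 5: M1 done at 8, M2 done at 33
  Job 2: M1 done at 16, M2 done at 44
  Job 4: M1 done at 28, M2 done at 47
  Job 3: M1 done at 38, M2 done at 49
Makespan = 49

49


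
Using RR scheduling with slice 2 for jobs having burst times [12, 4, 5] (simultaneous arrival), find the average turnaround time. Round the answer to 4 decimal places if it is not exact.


Time quantum = 2
Execution trace:
  J1 runs 2 units, time = 2
  J2 runs 2 units, time = 4
  J3 runs 2 units, time = 6
  J1 runs 2 units, time = 8
  J2 runs 2 units, time = 10
  J3 runs 2 units, time = 12
  J1 runs 2 units, time = 14
  J3 runs 1 units, time = 15
  J1 runs 2 units, time = 17
  J1 runs 2 units, time = 19
  J1 runs 2 units, time = 21
Finish times: [21, 10, 15]
Average turnaround = 46/3 = 15.3333

15.3333
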